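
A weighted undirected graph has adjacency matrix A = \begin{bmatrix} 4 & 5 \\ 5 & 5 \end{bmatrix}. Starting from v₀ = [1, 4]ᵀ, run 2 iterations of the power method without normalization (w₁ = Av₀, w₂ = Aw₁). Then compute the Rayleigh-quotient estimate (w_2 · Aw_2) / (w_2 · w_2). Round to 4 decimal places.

9.5249

w1 = Av₀ = (24, 25)
w2 = Aw1 = (221, 245)
Aw2 = (2109, 2330)
w2·Aw2 = 221·2109 + 245·2330 = 1036939; w2·w2 = 221·221 + 245·245 = 108866
λ ≈ 1036939/108866 = 9.5249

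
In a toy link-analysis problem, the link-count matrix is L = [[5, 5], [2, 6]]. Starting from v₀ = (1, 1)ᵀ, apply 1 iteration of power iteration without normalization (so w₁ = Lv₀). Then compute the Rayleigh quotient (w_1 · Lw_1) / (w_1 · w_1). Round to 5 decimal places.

w1 = Lv₀ = (5·1 + 5·1; 2·1 + 6·1) = (10, 8)
Lw1 = (90, 68)
w1·Lw1 = 10·90 + 8·68 = 1444; w1·w1 = 10·10 + 8·8 = 164
λ ≈ 1444/164 = 8.80488

8.80488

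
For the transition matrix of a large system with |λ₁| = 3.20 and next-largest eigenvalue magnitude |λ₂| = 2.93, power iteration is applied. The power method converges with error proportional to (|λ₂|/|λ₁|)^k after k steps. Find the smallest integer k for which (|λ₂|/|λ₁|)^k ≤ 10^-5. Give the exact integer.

|λ₂/λ₁| = 2.93/3.20 = 0.91563
Need k ≥ ln(10^-5) / ln(0.91563) = -11.5129 / -0.0881 ≈ 130.608
Smallest integer k satisfying the bound: 131

131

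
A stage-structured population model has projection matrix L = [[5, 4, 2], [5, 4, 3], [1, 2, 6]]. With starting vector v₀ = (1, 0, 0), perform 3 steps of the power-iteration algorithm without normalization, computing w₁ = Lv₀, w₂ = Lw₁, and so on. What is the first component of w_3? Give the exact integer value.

w1 = Lv₀ = (5·1 + 4·0 + 2·0; 5·1 + 4·0 + 3·0; 1·1 + 2·0 + 6·0) = (5, 5, 1)
w2 = Lw1 = (5·5 + 4·5 + 2·1; 5·5 + 4·5 + 3·1; 1·5 + 2·5 + 6·1) = (47, 48, 21)
w3 = Lw2 = (469, 490, 269)
The requested component of w3 is 469.

469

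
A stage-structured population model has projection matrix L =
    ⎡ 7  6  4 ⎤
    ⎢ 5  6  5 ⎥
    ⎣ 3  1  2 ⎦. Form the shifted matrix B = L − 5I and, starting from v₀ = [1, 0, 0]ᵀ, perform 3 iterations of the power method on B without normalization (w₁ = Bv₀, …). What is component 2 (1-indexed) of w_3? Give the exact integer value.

B = L − 5I has rows (2, 6, 4); (5, 1, 5); (3, 1, -3)
w1 = Bv₀ = (2, 5, 3)
w2 = Bw1 = (46, 30, 2)
w3 = Bw2 = (280, 270, 162)
Requested component of w3: 270

270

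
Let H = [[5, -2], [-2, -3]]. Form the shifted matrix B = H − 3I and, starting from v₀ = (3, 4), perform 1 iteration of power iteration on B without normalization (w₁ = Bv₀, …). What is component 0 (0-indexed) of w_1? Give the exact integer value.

B = H − 3I has rows (2, -2); (-2, -6)
w1 = Bv₀ = (2·3 + (-2)·4; (-2)·3 + (-6)·4) = (-2, -30)
Requested component of w1: -2

-2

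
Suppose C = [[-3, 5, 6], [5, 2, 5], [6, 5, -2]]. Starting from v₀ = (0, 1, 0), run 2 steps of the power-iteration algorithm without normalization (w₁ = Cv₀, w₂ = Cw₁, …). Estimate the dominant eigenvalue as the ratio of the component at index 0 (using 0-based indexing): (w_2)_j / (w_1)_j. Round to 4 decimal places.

λ ≈ 5.0000

w1 = Cv₀ = ((-3)·0 + 5·1 + 6·0; 5·0 + 2·1 + 5·0; 6·0 + 5·1 + (-2)·0) = (5, 2, 5)
w2 = Cw1 = ((-3)·5 + 5·2 + 6·5; 5·5 + 2·2 + 5·5; 6·5 + 5·2 + (-2)·5) = (25, 54, 30)
Ratio at component: 25 / 5 = 5.0000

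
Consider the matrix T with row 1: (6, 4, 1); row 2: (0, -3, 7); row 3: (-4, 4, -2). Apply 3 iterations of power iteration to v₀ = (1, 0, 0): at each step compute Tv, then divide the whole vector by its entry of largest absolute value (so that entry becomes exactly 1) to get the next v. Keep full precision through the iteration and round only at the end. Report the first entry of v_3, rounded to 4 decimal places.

-0.3077

Tv0 = (6.00000, 0.00000, -4.00000); divide by 6.00000 → v1 = (1.00000, 0.00000, -0.66667)
Tv1 = (5.33333, -4.66667, -2.66667); divide by 5.33333 → v2 = (1.00000, -0.87500, -0.50000)
Tv2 = (2.00000, -0.87500, -6.50000); divide by -6.50000 → v3 = (-0.30769, 0.13462, 1.00000)
Requested entry of v3: 64/-208 = -0.3077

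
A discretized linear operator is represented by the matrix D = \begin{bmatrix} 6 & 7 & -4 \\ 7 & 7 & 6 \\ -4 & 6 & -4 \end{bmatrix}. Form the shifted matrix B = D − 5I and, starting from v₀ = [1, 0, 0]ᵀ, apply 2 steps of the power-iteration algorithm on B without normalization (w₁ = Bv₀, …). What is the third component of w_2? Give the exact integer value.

B = D − 5I has rows (1, 7, -4); (7, 2, 6); (-4, 6, -9)
w1 = Bv₀ = (1·1 + 7·0 + (-4)·0; 7·1 + 2·0 + 6·0; (-4)·1 + 6·0 + (-9)·0) = (1, 7, -4)
w2 = Bw1 = (1·1 + 7·7 + (-4)·(-4); 7·1 + 2·7 + 6·(-4); (-4)·1 + 6·7 + (-9)·(-4)) = (66, -3, 74)
Requested component of w2: 74

74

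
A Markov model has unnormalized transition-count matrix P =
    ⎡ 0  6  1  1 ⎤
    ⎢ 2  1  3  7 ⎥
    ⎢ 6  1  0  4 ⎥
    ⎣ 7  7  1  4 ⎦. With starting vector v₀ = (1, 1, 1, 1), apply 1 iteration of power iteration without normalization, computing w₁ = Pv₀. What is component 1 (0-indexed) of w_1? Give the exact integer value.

13

w1 = Pv₀ = (0·1 + 6·1 + 1·1 + 1·1; 2·1 + 1·1 + 3·1 + 7·1; 6·1 + 1·1 + 0·1 + 4·1; 7·1 + 7·1 + 1·1 + 4·1) = (8, 13, 11, 19)
The requested component of w1 is 13.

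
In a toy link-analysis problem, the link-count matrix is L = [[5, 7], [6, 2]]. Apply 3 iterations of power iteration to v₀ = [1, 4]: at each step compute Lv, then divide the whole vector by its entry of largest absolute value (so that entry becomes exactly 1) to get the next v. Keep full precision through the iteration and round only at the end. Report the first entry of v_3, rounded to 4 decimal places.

1.0000

Lv0 = (33.00000, 14.00000); divide by 33.00000 → v1 = (1.00000, 0.42424)
Lv1 = (7.96970, 6.84848); divide by 7.96970 → v2 = (1.00000, 0.85932)
Lv2 = (11.01521, 7.71863); divide by 11.01521 → v3 = (1.00000, 0.70072)
Requested entry of v3: 2897/2897 = 1.0000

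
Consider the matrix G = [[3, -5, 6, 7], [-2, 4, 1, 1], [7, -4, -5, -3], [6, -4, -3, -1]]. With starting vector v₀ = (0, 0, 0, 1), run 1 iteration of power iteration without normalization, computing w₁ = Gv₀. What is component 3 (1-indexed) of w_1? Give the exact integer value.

w1 = Gv₀ = (3·0 + (-5)·0 + 6·0 + 7·1; (-2)·0 + 4·0 + 1·0 + 1·1; 7·0 + (-4)·0 + (-5)·0 + (-3)·1; 6·0 + (-4)·0 + (-3)·0 + (-1)·1) = (7, 1, -3, -1)
The requested component of w1 is -3.

-3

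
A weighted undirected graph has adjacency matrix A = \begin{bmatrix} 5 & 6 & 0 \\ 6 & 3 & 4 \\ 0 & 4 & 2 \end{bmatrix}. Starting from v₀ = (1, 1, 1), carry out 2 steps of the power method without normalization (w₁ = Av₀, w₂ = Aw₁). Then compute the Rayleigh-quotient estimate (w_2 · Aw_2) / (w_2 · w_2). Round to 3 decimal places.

w1 = Av₀ = (11, 13, 6)
w2 = Aw1 = (133, 129, 64)
Aw2 = (1439, 1441, 644)
w2·Aw2 = 133·1439 + 129·1441 + 64·644 = 418492; w2·w2 = 133·133 + 129·129 + 64·64 = 38426
λ ≈ 418492/38426 = 10.891

10.891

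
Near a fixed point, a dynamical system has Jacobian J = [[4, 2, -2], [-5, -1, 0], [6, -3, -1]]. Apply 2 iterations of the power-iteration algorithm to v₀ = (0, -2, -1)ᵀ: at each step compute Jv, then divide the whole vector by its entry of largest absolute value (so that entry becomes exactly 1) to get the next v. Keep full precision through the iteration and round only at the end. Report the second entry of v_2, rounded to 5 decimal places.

Jv0 = (-2.000000, 2.000000, 7.000000); divide by 7.000000 → v1 = (-0.285714, 0.285714, 1.000000)
Jv1 = (-2.571429, 1.142857, -3.571429); divide by -3.571429 → v2 = (0.720000, -0.320000, 1.000000)
Requested entry of v2: 8/-25 = -0.32000

-0.32000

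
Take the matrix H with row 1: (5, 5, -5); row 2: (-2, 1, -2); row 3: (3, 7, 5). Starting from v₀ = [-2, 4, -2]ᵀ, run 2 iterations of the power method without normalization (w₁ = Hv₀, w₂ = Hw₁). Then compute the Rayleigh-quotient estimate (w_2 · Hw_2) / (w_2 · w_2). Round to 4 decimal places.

w1 = Hv₀ = (5·(-2) + 5·4 + (-5)·(-2); (-2)·(-2) + 1·4 + (-2)·(-2); 3·(-2) + 7·4 + 5·(-2)) = (20, 12, 12)
w2 = Hw1 = (5·20 + 5·12 + (-5)·12; (-2)·20 + 1·12 + (-2)·12; 3·20 + 7·12 + 5·12) = (100, -52, 204)
Hw2 = (-780, -660, 956)
w2·Hw2 = 100·(-780) + (-52)·(-660) + 204·956 = 151344; w2·w2 = 100·100 + (-52)·(-52) + 204·204 = 54320
λ ≈ 151344/54320 = 2.7862

λ ≈ 2.7862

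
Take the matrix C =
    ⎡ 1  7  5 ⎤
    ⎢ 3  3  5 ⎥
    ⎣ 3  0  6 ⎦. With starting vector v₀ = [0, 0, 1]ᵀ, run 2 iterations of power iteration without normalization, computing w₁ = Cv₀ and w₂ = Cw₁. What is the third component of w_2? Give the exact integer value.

w1 = Cv₀ = (5, 5, 6)
w2 = Cw1 = (70, 60, 51)
The requested component of w2 is 51.

51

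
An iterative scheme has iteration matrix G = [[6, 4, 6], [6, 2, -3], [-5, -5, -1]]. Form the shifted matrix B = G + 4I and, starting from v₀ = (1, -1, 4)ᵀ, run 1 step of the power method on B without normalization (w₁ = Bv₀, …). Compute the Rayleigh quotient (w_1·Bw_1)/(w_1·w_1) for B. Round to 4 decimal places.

B = G + 4I has rows (10, 4, 6); (6, 6, -3); (-5, -5, 3)
w1 = Bv₀ = (30, -12, 12)
Bw1 = (324, 72, -54)
w1·Bw1 = 8208; w1·w1 = 1188; μ ≈ 8208/1188 = 6.9091

6.9091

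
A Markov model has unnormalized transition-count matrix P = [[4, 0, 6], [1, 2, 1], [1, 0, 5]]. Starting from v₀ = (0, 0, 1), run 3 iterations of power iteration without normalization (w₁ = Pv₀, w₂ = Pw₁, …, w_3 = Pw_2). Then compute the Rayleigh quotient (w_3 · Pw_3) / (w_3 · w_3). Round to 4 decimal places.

w1 = Pv₀ = (4·0 + 0·0 + 6·1; 1·0 + 2·0 + 1·1; 1·0 + 0·0 + 5·1) = (6, 1, 5)
w2 = Pw1 = (4·6 + 0·1 + 6·5; 1·6 + 2·1 + 1·5; 1·6 + 0·1 + 5·5) = (54, 13, 31)
w3 = Pw2 = (402, 111, 209)
Pw3 = (2862, 833, 1447)
w3·Pw3 = 402·2862 + 111·833 + 209·1447 = 1545410; w3·w3 = 402·402 + 111·111 + 209·209 = 217606
λ ≈ 1545410/217606 = 7.1019

7.1019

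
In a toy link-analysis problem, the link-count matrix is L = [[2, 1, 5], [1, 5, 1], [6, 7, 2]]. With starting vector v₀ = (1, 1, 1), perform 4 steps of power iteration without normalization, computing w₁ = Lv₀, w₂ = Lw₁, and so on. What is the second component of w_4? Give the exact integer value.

w1 = Lv₀ = (2·1 + 1·1 + 5·1; 1·1 + 5·1 + 1·1; 6·1 + 7·1 + 2·1) = (8, 7, 15)
w2 = Lw1 = (2·8 + 1·7 + 5·15; 1·8 + 5·7 + 1·15; 6·8 + 7·7 + 2·15) = (98, 58, 127)
w3 = Lw2 = (889, 515, 1248)
w4 = Lw3 = (8533, 4712, 11435)
The requested component of w4 is 4712.

4712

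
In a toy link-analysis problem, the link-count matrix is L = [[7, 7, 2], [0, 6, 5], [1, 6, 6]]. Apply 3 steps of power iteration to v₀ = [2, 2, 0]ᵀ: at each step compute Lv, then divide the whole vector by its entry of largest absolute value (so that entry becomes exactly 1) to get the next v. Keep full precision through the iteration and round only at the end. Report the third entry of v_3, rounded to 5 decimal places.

0.64355

Lv0 = (28.000000, 12.000000, 14.000000); divide by 28.000000 → v1 = (1.000000, 0.428571, 0.500000)
Lv1 = (11.000000, 5.071429, 6.571429); divide by 11.000000 → v2 = (1.000000, 0.461039, 0.597403)
Lv2 = (11.422078, 5.753247, 7.350649); divide by 11.422078 → v3 = (1.000000, 0.503695, 0.643547)
Requested entry of v3: 2264/3518 = 0.64355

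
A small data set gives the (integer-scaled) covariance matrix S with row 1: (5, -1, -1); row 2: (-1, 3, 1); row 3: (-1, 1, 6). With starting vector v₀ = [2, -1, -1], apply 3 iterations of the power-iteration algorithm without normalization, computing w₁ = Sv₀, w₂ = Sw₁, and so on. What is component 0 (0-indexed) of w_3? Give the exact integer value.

w1 = Sv₀ = (5·2 + (-1)·(-1) + (-1)·(-1); (-1)·2 + 3·(-1) + 1·(-1); (-1)·2 + 1·(-1) + 6·(-1)) = (12, -6, -9)
w2 = Sw1 = (5·12 + (-1)·(-6) + (-1)·(-9); (-1)·12 + 3·(-6) + 1·(-9); (-1)·12 + 1·(-6) + 6·(-9)) = (75, -39, -72)
w3 = Sw2 = (486, -264, -546)
The requested component of w3 is 486.

486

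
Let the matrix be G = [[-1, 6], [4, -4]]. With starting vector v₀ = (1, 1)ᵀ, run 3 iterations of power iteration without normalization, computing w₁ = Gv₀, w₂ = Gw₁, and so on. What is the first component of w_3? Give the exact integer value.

w1 = Gv₀ = ((-1)·1 + 6·1; 4·1 + (-4)·1) = (5, 0)
w2 = Gw1 = ((-1)·5 + 6·0; 4·5 + (-4)·0) = (-5, 20)
w3 = Gw2 = (125, -100)
The requested component of w3 is 125.

125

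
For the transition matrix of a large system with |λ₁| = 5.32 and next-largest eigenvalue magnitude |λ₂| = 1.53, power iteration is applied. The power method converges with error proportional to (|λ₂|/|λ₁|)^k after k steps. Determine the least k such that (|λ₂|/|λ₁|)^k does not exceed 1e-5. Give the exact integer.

10

|λ₂/λ₁| = 1.53/5.32 = 0.28759
Need k ≥ ln(1e-5) / ln(0.28759) = -11.5129 / -1.2462 ≈ 9.238
Smallest integer k satisfying the bound: 10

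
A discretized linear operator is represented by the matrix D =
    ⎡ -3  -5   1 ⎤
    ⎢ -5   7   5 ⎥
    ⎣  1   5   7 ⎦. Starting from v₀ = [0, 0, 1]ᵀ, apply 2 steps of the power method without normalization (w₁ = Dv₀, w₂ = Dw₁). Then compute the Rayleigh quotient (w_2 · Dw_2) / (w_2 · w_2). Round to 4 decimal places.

12.3289

w1 = Dv₀ = ((-3)·0 + (-5)·0 + 1·1; (-5)·0 + 7·0 + 5·1; 1·0 + 5·0 + 7·1) = (1, 5, 7)
w2 = Dw1 = ((-3)·1 + (-5)·5 + 1·7; (-5)·1 + 7·5 + 5·7; 1·1 + 5·5 + 7·7) = (-21, 65, 75)
Dw2 = (-187, 935, 829)
w2·Dw2 = (-21)·(-187) + 65·935 + 75·829 = 126877; w2·w2 = (-21)·(-21) + 65·65 + 75·75 = 10291
λ ≈ 126877/10291 = 12.3289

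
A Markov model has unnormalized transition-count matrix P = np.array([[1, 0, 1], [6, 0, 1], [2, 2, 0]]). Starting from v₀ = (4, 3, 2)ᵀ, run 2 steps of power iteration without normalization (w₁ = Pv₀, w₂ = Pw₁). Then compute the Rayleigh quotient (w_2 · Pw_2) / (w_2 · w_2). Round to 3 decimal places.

w1 = Pv₀ = (6, 26, 14)
w2 = Pw1 = (20, 50, 64)
Pw2 = (84, 184, 140)
w2·Pw2 = 20·84 + 50·184 + 64·140 = 19840; w2·w2 = 20·20 + 50·50 + 64·64 = 6996
λ ≈ 19840/6996 = 2.836

λ ≈ 2.836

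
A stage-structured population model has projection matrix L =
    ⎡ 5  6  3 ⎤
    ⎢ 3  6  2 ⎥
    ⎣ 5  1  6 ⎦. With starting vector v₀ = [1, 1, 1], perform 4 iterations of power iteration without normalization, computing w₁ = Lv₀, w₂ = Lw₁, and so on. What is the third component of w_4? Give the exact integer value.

w1 = Lv₀ = (14, 11, 12)
w2 = Lw1 = (172, 132, 153)
w3 = Lw2 = (2111, 1614, 1910)
w4 = Lw3 = (25969, 19837, 23629)
The requested component of w4 is 23629.

23629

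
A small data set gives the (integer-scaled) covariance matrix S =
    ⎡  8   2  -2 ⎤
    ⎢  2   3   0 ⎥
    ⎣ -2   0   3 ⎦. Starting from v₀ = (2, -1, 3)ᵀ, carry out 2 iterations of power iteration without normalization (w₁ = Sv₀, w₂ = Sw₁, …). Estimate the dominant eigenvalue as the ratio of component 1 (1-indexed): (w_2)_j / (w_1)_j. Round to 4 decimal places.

w1 = Sv₀ = (8·2 + 2·(-1) + (-2)·3; 2·2 + 3·(-1) + 0·3; (-2)·2 + 0·(-1) + 3·3) = (8, 1, 5)
w2 = Sw1 = (8·8 + 2·1 + (-2)·5; 2·8 + 3·1 + 0·5; (-2)·8 + 0·1 + 3·5) = (56, 19, -1)
Ratio at component: 56 / 8 = 7.0000

λ ≈ 7.0000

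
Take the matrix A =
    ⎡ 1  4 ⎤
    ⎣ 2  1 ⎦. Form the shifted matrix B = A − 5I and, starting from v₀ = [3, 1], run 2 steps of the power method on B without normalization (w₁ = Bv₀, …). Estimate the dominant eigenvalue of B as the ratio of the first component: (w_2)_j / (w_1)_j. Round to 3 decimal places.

μ ≈ -5.000

B = A − 5I has rows (-4, 4); (2, -4)
w1 = Bv₀ = ((-4)·3 + 4·1; 2·3 + (-4)·1) = (-8, 2)
w2 = Bw1 = ((-4)·(-8) + 4·2; 2·(-8) + (-4)·2) = (40, -24)
Ratio: 40/-8 = -5.000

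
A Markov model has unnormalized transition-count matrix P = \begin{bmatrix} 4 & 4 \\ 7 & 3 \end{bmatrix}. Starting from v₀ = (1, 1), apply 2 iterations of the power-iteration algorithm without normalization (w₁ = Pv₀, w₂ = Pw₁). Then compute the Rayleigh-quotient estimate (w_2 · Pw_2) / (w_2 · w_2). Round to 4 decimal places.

w1 = Pv₀ = (4·1 + 4·1; 7·1 + 3·1) = (8, 10)
w2 = Pw1 = (4·8 + 4·10; 7·8 + 3·10) = (72, 86)
Pw2 = (632, 762)
w2·Pw2 = 72·632 + 86·762 = 111036; w2·w2 = 72·72 + 86·86 = 12580
λ ≈ 111036/12580 = 8.8264

8.8264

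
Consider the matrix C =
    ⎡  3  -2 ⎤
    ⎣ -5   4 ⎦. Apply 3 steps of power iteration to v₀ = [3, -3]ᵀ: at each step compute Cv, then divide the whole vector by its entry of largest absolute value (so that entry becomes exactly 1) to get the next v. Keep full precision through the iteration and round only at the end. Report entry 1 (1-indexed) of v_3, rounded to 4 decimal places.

-0.5403

Cv0 = (15.00000, -27.00000); divide by -27.00000 → v1 = (-0.55556, 1.00000)
Cv1 = (-3.66667, 6.77778); divide by 6.77778 → v2 = (-0.54098, 1.00000)
Cv2 = (-3.62295, 6.70492); divide by 6.70492 → v3 = (-0.54034, 1.00000)
Requested entry of v3: 663/-1227 = -0.5403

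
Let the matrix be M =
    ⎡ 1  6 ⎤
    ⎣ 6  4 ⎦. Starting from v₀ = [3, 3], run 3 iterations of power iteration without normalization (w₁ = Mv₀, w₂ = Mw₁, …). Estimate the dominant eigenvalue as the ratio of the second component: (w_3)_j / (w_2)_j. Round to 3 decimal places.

w1 = Mv₀ = (1·3 + 6·3; 6·3 + 4·3) = (21, 30)
w2 = Mw1 = (1·21 + 6·30; 6·21 + 4·30) = (201, 246)
w3 = Mw2 = (1677, 2190)
Ratio at component: 2190 / 246 = 8.902

8.902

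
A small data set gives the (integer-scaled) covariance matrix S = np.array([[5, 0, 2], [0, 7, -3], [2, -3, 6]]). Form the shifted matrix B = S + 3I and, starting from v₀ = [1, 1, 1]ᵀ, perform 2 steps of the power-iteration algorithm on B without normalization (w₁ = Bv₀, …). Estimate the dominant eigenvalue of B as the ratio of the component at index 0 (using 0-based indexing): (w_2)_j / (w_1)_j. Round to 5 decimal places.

μ ≈ 9.60000

B = S + 3I has rows (8, 0, 2); (0, 10, -3); (2, -3, 9)
w1 = Bv₀ = (10, 7, 8)
w2 = Bw1 = (96, 46, 71)
Ratio: 96/10 = 9.60000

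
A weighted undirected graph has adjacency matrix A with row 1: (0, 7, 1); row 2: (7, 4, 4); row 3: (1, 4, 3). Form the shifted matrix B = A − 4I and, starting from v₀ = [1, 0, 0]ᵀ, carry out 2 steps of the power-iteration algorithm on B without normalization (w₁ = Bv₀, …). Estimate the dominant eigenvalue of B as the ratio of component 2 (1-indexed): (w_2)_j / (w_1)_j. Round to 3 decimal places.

B = A − 4I has rows (-4, 7, 1); (7, 0, 4); (1, 4, -1)
w1 = Bv₀ = ((-4)·1 + 7·0 + 1·0; 7·1 + 0·0 + 4·0; 1·1 + 4·0 + (-1)·0) = (-4, 7, 1)
w2 = Bw1 = ((-4)·(-4) + 7·7 + 1·1; 7·(-4) + 0·7 + 4·1; 1·(-4) + 4·7 + (-1)·1) = (66, -24, 23)
Ratio: -24/7 = -3.429

-3.429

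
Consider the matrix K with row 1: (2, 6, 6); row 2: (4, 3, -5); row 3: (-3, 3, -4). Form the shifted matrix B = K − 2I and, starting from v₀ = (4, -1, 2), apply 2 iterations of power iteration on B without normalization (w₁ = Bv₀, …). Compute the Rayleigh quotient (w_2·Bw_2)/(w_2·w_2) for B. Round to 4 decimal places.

B = K − 2I has rows (0, 6, 6); (4, 1, -5); (-3, 3, -6)
w1 = Bv₀ = (0·4 + 6·(-1) + 6·2; 4·4 + 1·(-1) + (-5)·2; (-3)·4 + 3·(-1) + (-6)·2) = (6, 5, -27)
w2 = Bw1 = (0·6 + 6·5 + 6·(-27); 4·6 + 1·5 + (-5)·(-27); (-3)·6 + 3·5 + (-6)·(-27)) = (-132, 164, 159)
Bw2 = (1938, -1159, -66)
w2·Bw2 = -456386; w2·w2 = 69601; μ ≈ -456386/69601 = -6.5572

-6.5572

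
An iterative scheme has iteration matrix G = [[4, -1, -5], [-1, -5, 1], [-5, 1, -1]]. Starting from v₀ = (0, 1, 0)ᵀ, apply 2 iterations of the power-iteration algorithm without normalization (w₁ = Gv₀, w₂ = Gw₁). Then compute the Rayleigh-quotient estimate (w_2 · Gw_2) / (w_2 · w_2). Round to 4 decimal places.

-4.6381

w1 = Gv₀ = (4·0 + (-1)·1 + (-5)·0; (-1)·0 + (-5)·1 + 1·0; (-5)·0 + 1·1 + (-1)·0) = (-1, -5, 1)
w2 = Gw1 = (4·(-1) + (-1)·(-5) + (-5)·1; (-1)·(-1) + (-5)·(-5) + 1·1; (-5)·(-1) + 1·(-5) + (-1)·1) = (-4, 27, -1)
Gw2 = (-38, -132, 48)
w2·Gw2 = (-4)·(-38) + 27·(-132) + (-1)·48 = -3460; w2·w2 = (-4)·(-4) + 27·27 + (-1)·(-1) = 746
λ ≈ -3460/746 = -4.6381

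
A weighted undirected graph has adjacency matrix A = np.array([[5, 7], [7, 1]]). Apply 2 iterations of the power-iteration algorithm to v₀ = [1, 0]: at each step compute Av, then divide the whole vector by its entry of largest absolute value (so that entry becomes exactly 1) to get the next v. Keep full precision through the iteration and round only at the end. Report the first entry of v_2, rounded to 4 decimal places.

Av0 = (5.00000, 7.00000); divide by 7.00000 → v1 = (0.71429, 1.00000)
Av1 = (10.57143, 6.00000); divide by 10.57143 → v2 = (1.00000, 0.56757)
Requested entry of v2: 74/74 = 1.0000

1.0000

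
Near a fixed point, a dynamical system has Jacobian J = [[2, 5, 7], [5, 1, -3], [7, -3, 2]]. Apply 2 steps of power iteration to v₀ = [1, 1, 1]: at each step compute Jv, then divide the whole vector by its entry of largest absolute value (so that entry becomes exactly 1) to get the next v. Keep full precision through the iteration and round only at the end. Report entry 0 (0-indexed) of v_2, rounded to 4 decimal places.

Jv0 = (14.00000, 3.00000, 6.00000); divide by 14.00000 → v1 = (1.00000, 0.21429, 0.42857)
Jv1 = (6.07143, 3.92857, 7.21429); divide by 7.21429 → v2 = (0.84158, 0.54455, 1.00000)
Requested entry of v2: 85/101 = 0.8416

0.8416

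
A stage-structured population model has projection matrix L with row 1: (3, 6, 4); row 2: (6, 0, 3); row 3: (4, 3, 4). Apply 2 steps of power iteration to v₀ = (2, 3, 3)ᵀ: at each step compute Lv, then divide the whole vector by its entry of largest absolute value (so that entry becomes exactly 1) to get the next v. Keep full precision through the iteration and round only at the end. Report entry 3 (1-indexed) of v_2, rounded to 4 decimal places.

Lv0 = (36.00000, 21.00000, 29.00000); divide by 36.00000 → v1 = (1.00000, 0.58333, 0.80556)
Lv1 = (9.72222, 8.41667, 8.97222); divide by 9.72222 → v2 = (1.00000, 0.86571, 0.92286)
Requested entry of v2: 323/350 = 0.9229

0.9229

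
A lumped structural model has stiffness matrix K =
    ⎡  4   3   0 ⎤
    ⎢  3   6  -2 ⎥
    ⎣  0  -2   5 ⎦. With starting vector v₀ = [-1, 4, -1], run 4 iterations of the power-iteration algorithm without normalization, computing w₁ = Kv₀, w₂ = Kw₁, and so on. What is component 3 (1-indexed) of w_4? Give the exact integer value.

w1 = Kv₀ = (4·(-1) + 3·4 + 0·(-1); 3·(-1) + 6·4 + (-2)·(-1); 0·(-1) + (-2)·4 + 5·(-1)) = (8, 23, -13)
w2 = Kw1 = (4·8 + 3·23 + 0·(-13); 3·8 + 6·23 + (-2)·(-13); 0·8 + (-2)·23 + 5·(-13)) = (101, 188, -111)
w3 = Kw2 = (968, 1653, -931)
w4 = Kw3 = (8831, 14684, -7961)
The requested component of w4 is -7961.

-7961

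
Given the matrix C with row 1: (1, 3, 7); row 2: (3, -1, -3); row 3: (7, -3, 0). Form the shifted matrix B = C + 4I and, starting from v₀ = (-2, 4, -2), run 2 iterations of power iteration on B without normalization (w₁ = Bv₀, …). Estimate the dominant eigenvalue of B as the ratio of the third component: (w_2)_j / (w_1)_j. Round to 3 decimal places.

7.529

B = C + 4I has rows (5, 3, 7); (3, 3, -3); (7, -3, 4)
w1 = Bv₀ = (5·(-2) + 3·4 + 7·(-2); 3·(-2) + 3·4 + (-3)·(-2); 7·(-2) + (-3)·4 + 4·(-2)) = (-12, 12, -34)
w2 = Bw1 = (5·(-12) + 3·12 + 7·(-34); 3·(-12) + 3·12 + (-3)·(-34); 7·(-12) + (-3)·12 + 4·(-34)) = (-262, 102, -256)
Ratio: -256/-34 = 7.529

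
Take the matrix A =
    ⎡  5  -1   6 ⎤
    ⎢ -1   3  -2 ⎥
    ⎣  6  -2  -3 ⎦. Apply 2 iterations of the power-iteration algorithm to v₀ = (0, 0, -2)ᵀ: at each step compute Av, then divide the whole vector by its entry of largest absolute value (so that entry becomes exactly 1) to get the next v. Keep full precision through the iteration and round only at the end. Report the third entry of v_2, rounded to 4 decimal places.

Av0 = (-12.00000, 4.00000, 6.00000); divide by -12.00000 → v1 = (1.00000, -0.33333, -0.50000)
Av1 = (2.33333, -1.00000, 8.16667); divide by 8.16667 → v2 = (0.28571, -0.12245, 1.00000)
Requested entry of v2: -98/-98 = 1.0000

1.0000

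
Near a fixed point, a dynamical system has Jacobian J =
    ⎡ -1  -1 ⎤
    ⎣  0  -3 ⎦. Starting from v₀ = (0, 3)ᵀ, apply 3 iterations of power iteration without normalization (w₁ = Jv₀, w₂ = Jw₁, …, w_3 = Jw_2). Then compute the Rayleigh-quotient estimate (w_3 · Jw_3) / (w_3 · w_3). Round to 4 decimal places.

λ ≈ -3.0145

w1 = Jv₀ = ((-1)·0 + (-1)·3; 0·0 + (-3)·3) = (-3, -9)
w2 = Jw1 = ((-1)·(-3) + (-1)·(-9); 0·(-3) + (-3)·(-9)) = (12, 27)
w3 = Jw2 = (-39, -81)
Jw3 = (120, 243)
w3·Jw3 = (-39)·120 + (-81)·243 = -24363; w3·w3 = (-39)·(-39) + (-81)·(-81) = 8082
λ ≈ -24363/8082 = -3.0145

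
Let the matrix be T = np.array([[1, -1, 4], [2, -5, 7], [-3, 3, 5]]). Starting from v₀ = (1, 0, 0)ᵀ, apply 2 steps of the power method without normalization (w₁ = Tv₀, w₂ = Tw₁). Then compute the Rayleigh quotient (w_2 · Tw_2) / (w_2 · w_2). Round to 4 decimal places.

w1 = Tv₀ = (1, 2, -3)
w2 = Tw1 = (-13, -29, -12)
Tw2 = (-32, 35, -108)
w2·Tw2 = (-13)·(-32) + (-29)·35 + (-12)·(-108) = 697; w2·w2 = (-13)·(-13) + (-29)·(-29) + (-12)·(-12) = 1154
λ ≈ 697/1154 = 0.6040

0.6040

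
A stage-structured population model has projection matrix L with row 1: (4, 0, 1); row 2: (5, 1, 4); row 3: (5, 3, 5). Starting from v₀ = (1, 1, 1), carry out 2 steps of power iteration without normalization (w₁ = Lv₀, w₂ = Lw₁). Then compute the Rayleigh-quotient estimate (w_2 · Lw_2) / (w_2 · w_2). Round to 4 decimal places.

λ ≈ 8.4621

w1 = Lv₀ = (4·1 + 0·1 + 1·1; 5·1 + 1·1 + 4·1; 5·1 + 3·1 + 5·1) = (5, 10, 13)
w2 = Lw1 = (4·5 + 0·10 + 1·13; 5·5 + 1·10 + 4·13; 5·5 + 3·10 + 5·13) = (33, 87, 120)
Lw2 = (252, 732, 1026)
w2·Lw2 = 33·252 + 87·732 + 120·1026 = 195120; w2·w2 = 33·33 + 87·87 + 120·120 = 23058
λ ≈ 195120/23058 = 8.4621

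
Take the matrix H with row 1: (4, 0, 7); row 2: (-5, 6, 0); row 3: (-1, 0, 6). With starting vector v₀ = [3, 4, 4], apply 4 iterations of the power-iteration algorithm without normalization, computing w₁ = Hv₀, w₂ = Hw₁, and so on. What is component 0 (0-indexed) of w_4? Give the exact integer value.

w1 = Hv₀ = (40, 9, 21)
w2 = Hw1 = (307, -146, 86)
w3 = Hw2 = (1830, -2411, 209)
w4 = Hw3 = (8783, -23616, -576)
The requested component of w4 is 8783.

8783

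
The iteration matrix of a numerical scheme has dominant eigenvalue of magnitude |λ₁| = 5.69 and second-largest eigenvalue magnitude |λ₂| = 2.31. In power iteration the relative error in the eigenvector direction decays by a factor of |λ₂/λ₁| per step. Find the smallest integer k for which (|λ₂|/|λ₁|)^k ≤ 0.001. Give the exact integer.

8

|λ₂/λ₁| = 2.31/5.69 = 0.40598
Need k ≥ ln(0.001) / ln(0.40598) = -6.9078 / -0.9015 ≈ 7.663
Smallest integer k satisfying the bound: 8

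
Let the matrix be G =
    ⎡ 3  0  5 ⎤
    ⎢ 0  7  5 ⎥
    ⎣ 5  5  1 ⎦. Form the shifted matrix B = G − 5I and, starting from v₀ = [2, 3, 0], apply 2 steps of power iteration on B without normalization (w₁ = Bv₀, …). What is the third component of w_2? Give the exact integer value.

-90

B = G − 5I has rows (-2, 0, 5); (0, 2, 5); (5, 5, -4)
w1 = Bv₀ = (-4, 6, 25)
w2 = Bw1 = (133, 137, -90)
Requested component of w2: -90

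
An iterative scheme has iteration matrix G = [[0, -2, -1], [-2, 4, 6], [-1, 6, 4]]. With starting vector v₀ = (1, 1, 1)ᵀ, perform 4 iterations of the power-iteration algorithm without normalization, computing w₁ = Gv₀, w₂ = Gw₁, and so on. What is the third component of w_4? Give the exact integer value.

9611

w1 = Gv₀ = (-3, 8, 9)
w2 = Gw1 = (-25, 92, 87)
w3 = Gw2 = (-271, 940, 925)
w4 = Gw3 = (-2805, 9852, 9611)
The requested component of w4 is 9611.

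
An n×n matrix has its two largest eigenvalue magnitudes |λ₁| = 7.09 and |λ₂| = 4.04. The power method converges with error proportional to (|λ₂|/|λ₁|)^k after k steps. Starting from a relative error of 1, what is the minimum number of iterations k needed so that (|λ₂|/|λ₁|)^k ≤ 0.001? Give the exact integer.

|λ₂/λ₁| = 4.04/7.09 = 0.56982
Need k ≥ ln(0.001) / ln(0.56982) = -6.9078 / -0.5624 ≈ 12.282
Smallest integer k satisfying the bound: 13

13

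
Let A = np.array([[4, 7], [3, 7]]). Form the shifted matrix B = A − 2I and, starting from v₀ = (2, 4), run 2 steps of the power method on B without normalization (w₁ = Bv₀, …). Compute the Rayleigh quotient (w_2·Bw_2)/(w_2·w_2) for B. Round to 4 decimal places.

μ ≈ 8.3552

B = A − 2I has rows (2, 7); (3, 5)
w1 = Bv₀ = (32, 26)
w2 = Bw1 = (246, 226)
Bw2 = (2074, 1868)
w2·Bw2 = 932372; w2·w2 = 111592; μ ≈ 932372/111592 = 8.3552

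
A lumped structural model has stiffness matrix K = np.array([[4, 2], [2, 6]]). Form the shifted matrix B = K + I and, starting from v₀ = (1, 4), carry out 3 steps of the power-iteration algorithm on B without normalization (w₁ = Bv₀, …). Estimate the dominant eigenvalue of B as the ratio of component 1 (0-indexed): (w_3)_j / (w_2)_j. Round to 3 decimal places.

8.059

B = K + I has rows (5, 2); (2, 7)
w1 = Bv₀ = (13, 30)
w2 = Bw1 = (125, 236)
w3 = Bw2 = (1097, 1902)
Ratio: 1902/236 = 8.059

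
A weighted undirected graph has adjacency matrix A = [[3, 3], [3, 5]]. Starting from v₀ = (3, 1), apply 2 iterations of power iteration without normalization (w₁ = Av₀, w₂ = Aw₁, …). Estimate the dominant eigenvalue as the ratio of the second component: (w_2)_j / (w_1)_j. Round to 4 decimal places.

7.5714

w1 = Av₀ = (12, 14)
w2 = Aw1 = (78, 106)
Ratio at component: 106 / 14 = 7.5714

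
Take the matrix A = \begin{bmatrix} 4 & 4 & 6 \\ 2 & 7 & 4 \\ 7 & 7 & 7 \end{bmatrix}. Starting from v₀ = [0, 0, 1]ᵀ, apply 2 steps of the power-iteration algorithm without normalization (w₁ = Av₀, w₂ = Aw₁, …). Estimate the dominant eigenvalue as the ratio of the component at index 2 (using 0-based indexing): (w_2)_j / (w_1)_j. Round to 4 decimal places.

w1 = Av₀ = (6, 4, 7)
w2 = Aw1 = (82, 68, 119)
Ratio at component: 119 / 7 = 17.0000

17.0000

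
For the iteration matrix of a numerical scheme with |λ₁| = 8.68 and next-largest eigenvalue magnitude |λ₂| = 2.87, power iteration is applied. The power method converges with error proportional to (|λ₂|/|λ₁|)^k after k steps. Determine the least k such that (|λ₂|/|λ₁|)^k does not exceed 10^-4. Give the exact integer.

9

|λ₂/λ₁| = 2.87/8.68 = 0.33065
Need k ≥ ln(10^-4) / ln(0.33065) = -9.2103 / -1.1067 ≈ 8.322
Smallest integer k satisfying the bound: 9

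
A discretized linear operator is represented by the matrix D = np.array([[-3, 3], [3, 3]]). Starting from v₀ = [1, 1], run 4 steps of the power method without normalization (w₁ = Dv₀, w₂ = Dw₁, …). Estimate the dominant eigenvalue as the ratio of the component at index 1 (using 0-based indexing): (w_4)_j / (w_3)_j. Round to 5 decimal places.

λ ≈ 3.00000

w1 = Dv₀ = ((-3)·1 + 3·1; 3·1 + 3·1) = (0, 6)
w2 = Dw1 = ((-3)·0 + 3·6; 3·0 + 3·6) = (18, 18)
w3 = Dw2 = (0, 108)
w4 = Dw3 = (324, 324)
Ratio at component: 324 / 108 = 3.00000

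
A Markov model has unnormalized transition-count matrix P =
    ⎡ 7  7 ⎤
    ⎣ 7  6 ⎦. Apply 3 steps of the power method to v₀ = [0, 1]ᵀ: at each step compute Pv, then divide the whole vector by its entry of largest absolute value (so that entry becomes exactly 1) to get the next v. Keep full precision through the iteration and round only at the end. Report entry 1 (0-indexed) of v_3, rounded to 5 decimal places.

Pv0 = (7.000000, 6.000000); divide by 7.000000 → v1 = (1.000000, 0.857143)
Pv1 = (13.000000, 12.142857); divide by 13.000000 → v2 = (1.000000, 0.934066)
Pv2 = (13.538462, 12.604396); divide by 13.538462 → v3 = (1.000000, 0.931006)
Requested entry of v3: 1147/1232 = 0.93101

0.93101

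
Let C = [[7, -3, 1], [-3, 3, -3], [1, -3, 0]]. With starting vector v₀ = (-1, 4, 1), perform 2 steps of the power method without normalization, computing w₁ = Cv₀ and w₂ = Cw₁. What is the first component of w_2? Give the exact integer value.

w1 = Cv₀ = (7·(-1) + (-3)·4 + 1·1; (-3)·(-1) + 3·4 + (-3)·1; 1·(-1) + (-3)·4 + 0·1) = (-18, 12, -13)
w2 = Cw1 = (7·(-18) + (-3)·12 + 1·(-13); (-3)·(-18) + 3·12 + (-3)·(-13); 1·(-18) + (-3)·12 + 0·(-13)) = (-175, 129, -54)
The requested component of w2 is -175.

-175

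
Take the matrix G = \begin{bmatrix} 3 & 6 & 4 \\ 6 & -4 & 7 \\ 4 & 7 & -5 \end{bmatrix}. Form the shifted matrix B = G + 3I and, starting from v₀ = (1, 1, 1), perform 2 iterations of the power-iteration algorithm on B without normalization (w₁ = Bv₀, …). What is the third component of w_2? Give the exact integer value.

130

B = G + 3I has rows (6, 6, 4); (6, -1, 7); (4, 7, -2)
w1 = Bv₀ = (6·1 + 6·1 + 4·1; 6·1 + (-1)·1 + 7·1; 4·1 + 7·1 + (-2)·1) = (16, 12, 9)
w2 = Bw1 = (6·16 + 6·12 + 4·9; 6·16 + (-1)·12 + 7·9; 4·16 + 7·12 + (-2)·9) = (204, 147, 130)
Requested component of w2: 130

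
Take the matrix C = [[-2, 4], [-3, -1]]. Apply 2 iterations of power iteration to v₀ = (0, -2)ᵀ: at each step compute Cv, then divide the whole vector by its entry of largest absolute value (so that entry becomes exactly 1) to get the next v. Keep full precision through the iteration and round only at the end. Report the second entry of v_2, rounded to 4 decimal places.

0.9167

Cv0 = (-8.00000, 2.00000); divide by -8.00000 → v1 = (1.00000, -0.25000)
Cv1 = (-3.00000, -2.75000); divide by -3.00000 → v2 = (1.00000, 0.91667)
Requested entry of v2: 22/24 = 0.9167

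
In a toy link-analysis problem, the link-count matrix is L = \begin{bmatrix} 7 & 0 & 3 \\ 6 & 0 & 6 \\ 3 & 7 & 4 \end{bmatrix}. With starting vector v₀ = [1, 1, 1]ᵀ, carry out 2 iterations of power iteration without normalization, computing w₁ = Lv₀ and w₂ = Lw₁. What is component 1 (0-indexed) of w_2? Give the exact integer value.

w1 = Lv₀ = (7·1 + 0·1 + 3·1; 6·1 + 0·1 + 6·1; 3·1 + 7·1 + 4·1) = (10, 12, 14)
w2 = Lw1 = (7·10 + 0·12 + 3·14; 6·10 + 0·12 + 6·14; 3·10 + 7·12 + 4·14) = (112, 144, 170)
The requested component of w2 is 144.

144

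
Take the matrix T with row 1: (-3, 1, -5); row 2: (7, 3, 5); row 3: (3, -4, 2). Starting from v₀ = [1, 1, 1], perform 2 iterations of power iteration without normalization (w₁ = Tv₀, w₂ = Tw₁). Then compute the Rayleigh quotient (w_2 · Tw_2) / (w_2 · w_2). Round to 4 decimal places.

2.0365

w1 = Tv₀ = (-7, 15, 1)
w2 = Tw1 = (31, 1, -79)
Tw2 = (303, -175, -69)
w2·Tw2 = 31·303 + 1·(-175) + (-79)·(-69) = 14669; w2·w2 = 31·31 + 1·1 + (-79)·(-79) = 7203
λ ≈ 14669/7203 = 2.0365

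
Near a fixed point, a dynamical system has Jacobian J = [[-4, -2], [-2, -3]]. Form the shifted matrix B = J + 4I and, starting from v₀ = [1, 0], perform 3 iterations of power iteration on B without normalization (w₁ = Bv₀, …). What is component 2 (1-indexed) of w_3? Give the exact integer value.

-10

B = J + 4I has rows (0, -2); (-2, 1)
w1 = Bv₀ = (0, -2)
w2 = Bw1 = (4, -2)
w3 = Bw2 = (4, -10)
Requested component of w3: -10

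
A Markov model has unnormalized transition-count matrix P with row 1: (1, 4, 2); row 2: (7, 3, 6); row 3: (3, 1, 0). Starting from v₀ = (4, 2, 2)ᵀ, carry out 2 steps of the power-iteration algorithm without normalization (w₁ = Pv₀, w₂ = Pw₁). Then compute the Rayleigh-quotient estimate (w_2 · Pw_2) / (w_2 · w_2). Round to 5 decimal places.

w1 = Pv₀ = (16, 46, 14)
w2 = Pw1 = (228, 334, 94)
Pw2 = (1752, 3162, 1018)
w2·Pw2 = 228·1752 + 334·3162 + 94·1018 = 1551256; w2·w2 = 228·228 + 334·334 + 94·94 = 172376
λ ≈ 1551256/172376 = 8.99926

λ ≈ 8.99926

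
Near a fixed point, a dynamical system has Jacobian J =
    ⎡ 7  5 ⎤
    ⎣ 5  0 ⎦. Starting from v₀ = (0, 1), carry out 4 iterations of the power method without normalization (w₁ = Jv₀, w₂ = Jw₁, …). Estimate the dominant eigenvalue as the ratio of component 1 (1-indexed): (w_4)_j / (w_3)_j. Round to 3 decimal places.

λ ≈ 9.365

w1 = Jv₀ = (7·0 + 5·1; 5·0 + 0·1) = (5, 0)
w2 = Jw1 = (7·5 + 5·0; 5·5 + 0·0) = (35, 25)
w3 = Jw2 = (370, 175)
w4 = Jw3 = (3465, 1850)
Ratio at component: 3465 / 370 = 9.365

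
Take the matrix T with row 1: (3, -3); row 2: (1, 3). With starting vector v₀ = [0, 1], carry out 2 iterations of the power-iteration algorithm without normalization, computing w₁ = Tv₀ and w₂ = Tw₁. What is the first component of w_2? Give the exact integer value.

w1 = Tv₀ = (-3, 3)
w2 = Tw1 = (-18, 6)
The requested component of w2 is -18.

-18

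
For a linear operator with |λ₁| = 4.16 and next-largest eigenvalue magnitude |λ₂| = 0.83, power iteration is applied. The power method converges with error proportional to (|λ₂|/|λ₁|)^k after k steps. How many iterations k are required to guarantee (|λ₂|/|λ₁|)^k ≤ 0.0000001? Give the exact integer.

10

|λ₂/λ₁| = 0.83/4.16 = 0.19952
Need k ≥ ln(0.0000001) / ln(0.19952) = -16.1181 / -1.6118 ≈ 10.000
Smallest integer k satisfying the bound: 10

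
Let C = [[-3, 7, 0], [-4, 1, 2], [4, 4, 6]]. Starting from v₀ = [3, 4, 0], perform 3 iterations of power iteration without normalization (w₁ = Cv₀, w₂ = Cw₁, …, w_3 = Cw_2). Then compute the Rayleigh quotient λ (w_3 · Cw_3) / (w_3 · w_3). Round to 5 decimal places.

6.47671

w1 = Cv₀ = (19, -8, 28)
w2 = Cw1 = (-113, -28, 212)
w3 = Cw2 = (143, 848, 708)
Cw3 = (5507, 1692, 8212)
w3·Cw3 = 143·5507 + 848·1692 + 708·8212 = 8036413; w3·w3 = 143·143 + 848·848 + 708·708 = 1240817
λ ≈ 8036413/1240817 = 6.47671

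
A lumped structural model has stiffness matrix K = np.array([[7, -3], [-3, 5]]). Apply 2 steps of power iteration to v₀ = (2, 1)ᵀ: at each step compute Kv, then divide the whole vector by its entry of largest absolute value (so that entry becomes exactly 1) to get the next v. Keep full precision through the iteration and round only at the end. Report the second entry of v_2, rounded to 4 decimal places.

Kv0 = (11.00000, -1.00000); divide by 11.00000 → v1 = (1.00000, -0.09091)
Kv1 = (7.27273, -3.45455); divide by 7.27273 → v2 = (1.00000, -0.47500)
Requested entry of v2: -38/80 = -0.4750

-0.4750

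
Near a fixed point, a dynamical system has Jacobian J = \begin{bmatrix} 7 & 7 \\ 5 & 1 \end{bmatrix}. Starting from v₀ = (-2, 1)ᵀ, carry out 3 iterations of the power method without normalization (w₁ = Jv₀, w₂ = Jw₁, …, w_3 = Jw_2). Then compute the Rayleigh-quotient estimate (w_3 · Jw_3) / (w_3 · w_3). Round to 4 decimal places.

w1 = Jv₀ = (-7, -9)
w2 = Jw1 = (-112, -44)
w3 = Jw2 = (-1092, -604)
Jw3 = (-11872, -6064)
w3·Jw3 = (-1092)·(-11872) + (-604)·(-6064) = 16626880; w3·w3 = (-1092)·(-1092) + (-604)·(-604) = 1557280
λ ≈ 16626880/1557280 = 10.6769

λ ≈ 10.6769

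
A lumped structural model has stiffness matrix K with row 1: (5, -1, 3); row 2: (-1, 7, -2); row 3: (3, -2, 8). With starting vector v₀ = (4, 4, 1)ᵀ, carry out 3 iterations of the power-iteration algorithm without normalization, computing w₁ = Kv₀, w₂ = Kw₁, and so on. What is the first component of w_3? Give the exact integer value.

w1 = Kv₀ = (5·4 + (-1)·4 + 3·1; (-1)·4 + 7·4 + (-2)·1; 3·4 + (-2)·4 + 8·1) = (19, 22, 12)
w2 = Kw1 = (5·19 + (-1)·22 + 3·12; (-1)·19 + 7·22 + (-2)·12; 3·19 + (-2)·22 + 8·12) = (109, 111, 109)
w3 = Kw2 = (761, 450, 977)
The requested component of w3 is 761.

761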